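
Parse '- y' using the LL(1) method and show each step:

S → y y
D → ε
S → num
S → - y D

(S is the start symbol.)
LL(1) parsing maintains a stack (initially the start symbol over $) and the input. At each step: if the stack top is a terminal, match it against the current input token; if it is a non-terminal N, replace it with the RHS of M[N, lookahead] (the unique production whose predict set contains the lookahead).

Stack is shown with the top on the left.

Stack    Input  Action
----------------------
S $      - y $  output S → - y D
- y D $  - y $  match '-'
y D $    y $    match 'y'
D $      $      output D → ε
$        $      accept

The string is accepted.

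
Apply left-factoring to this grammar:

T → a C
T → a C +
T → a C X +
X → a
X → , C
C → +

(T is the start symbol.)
Left-factoring transforms A → αβ₁ | αβ₂ into A → αA' and A' → β₁ | β₂
(α is the longest common prefix among the alternatives). Repeat until
no nonterminal has two alternatives with a common prefix.

Round 1: T has alternatives sharing prefix 'a C'. Introduce T': T → a C T'
  Add: T' → ε
  Add: T' → +
  Add: T' → X +

No remaining common prefixes — done.

Resulting grammar:
T → a C T'
T' → ε
T' → +
T' → X +
X → a
X → , C
C → +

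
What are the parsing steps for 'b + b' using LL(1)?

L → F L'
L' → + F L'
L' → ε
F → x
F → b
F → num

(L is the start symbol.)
LL(1) parsing maintains a stack (initially the start symbol over $) and the input. At each step: if the stack top is a terminal, match it against the current input token; if it is a non-terminal N, replace it with the RHS of M[N, lookahead] (the unique production whose predict set contains the lookahead).

Stack is shown with the top on the left.

Stack     Input    Action
-------------------------
L $       b + b $  output L → F L'
F L' $    b + b $  output F → b
b L' $    b + b $  match 'b'
L' $      + b $    output L' → + F L'
+ F L' $  + b $    match '+'
F L' $    b $      output F → b
b L' $    b $      match 'b'
L' $      $        output L' → ε
$         $        accept

The string is accepted.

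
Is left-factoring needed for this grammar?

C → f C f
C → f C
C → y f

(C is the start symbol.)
Yes, C has productions with common prefix 'f C'

Left-factoring is needed when two productions for the same non-terminal
share a common prefix on the right-hand side.

Productions for C:
  C → f C f
  C → f C
  C → y f

Found common prefix 'f C' in productions for C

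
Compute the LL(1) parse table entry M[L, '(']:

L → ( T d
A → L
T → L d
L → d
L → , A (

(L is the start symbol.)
L → ( T d

To find M[L, '('], we find productions for L where '(' is in the predict set (PREDICT(N → α) = (FIRST(α) \ {ε}) ∪ (FOLLOW(N) if α ⇒* ε)).

L → ( T d: PREDICT = { '(' }
  '(' is in predict set, so this production goes in M[L, '(']
L → d: PREDICT = { 'd' }
L → , A (: PREDICT = { ',' }

M[L, '('] = L → ( T d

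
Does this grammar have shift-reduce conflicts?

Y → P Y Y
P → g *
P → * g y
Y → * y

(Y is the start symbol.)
A shift-reduce conflict occurs when an LR(0) state has both:
  - a complete (reduce) item [A → α .] (dot at the end), and
  - a shift item [B → β . c γ] (dot before a terminal).

Augment with Y' → Y and build the canonical LR(0) collection (I0 = CLOSURE({[Y' → . Y]}), then GOTO on every symbol after a dot until no new states appear). It has 11 states:
  I0: { [P → . * g y], [P → . g *], [Y → . * y], [Y → . P Y Y], [Y' → . Y] }  — shift
  I1: { [P → * . g y], [Y → * . y] }  — shift
  I2: { [P → . * g y], [P → . g *], [Y → . * y], [Y → . P Y Y], [Y → P . Y Y] }  — shift
  I3: { [Y' → Y .] }  — accept
  I4: { [P → g . *] }  — shift
  I5: { [P → g * .] }  — reduce
  I6: { [P → . * g y], [P → . g *], [Y → . * y], [Y → . P Y Y], [Y → P Y . Y] }  — shift
  I7: { [Y → P Y Y .] }  — reduce
  I8: { [P → * g . y] }  — shift
  I9: { [Y → * y .] }  — reduce
  I10: { [P → * g y .] }  — reduce

No state contains both a complete item and a shift item.

Answer: No shift-reduce conflicts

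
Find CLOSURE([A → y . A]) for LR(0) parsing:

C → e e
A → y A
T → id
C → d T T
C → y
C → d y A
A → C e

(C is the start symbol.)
To compute CLOSURE, for each item [A → α.Bβ] where B is a non-terminal, add [B → .γ] for all productions B → γ; repeat for the newly added items until nothing changes.

Start with: [A → y . A]
  [A → y . A] has the dot before A: add [A → . y A], [A → . C e]
  [A → . C e] has the dot before C: add [C → . e e], [C → . d T T], [C → . y], [C → . d y A]
No further items can be added.

CLOSURE = { [A → . C e], [A → . y A], [A → y . A], [C → . d T T], [C → . d y A], [C → . e e], [C → . y] }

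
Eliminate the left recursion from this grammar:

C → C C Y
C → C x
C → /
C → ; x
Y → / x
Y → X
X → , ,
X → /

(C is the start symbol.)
C → / C'
C → ; x C'
C' → C Y C'
C' → x C'
C' → ε
Y → / x
Y → X
X → , ,
X → /

C is directly left-recursive. The standard transformation for
  A → A α₁ | ... | A α_m | β₁ | ... | β_n
is
  A  → β₁ A' | ... | β_n A'
  A' → α₁ A' | ... | α_m A' | ε

C → / becomes C → / C'
C → ; x becomes C → ; x C'
C → C C Y becomes C' → C Y C'
C → C x becomes C' → x C'
Add C' → ε

Productions for other non-terminals are unchanged:
  Y → / x
  Y → X
  X → , ,
  X → /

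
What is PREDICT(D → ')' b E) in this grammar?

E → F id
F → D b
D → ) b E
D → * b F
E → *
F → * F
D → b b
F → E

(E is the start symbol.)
{ ')' }

PREDICT(D → ')' b E) = (FIRST(RHS) \ {ε}) ∪ (FOLLOW(D) if ε ∈ FIRST(RHS), i.e. RHS ⇒* ε)
FIRST(')' b E) = { ')' }
ε ∉ FIRST(')' b E), so FOLLOW(D) is not added.
PREDICT(D → ')' b E) = { ')' }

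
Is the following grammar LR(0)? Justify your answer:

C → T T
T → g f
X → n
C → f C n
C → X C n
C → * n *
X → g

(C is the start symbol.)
No. Shift-reduce conflict between [X → g .] and [T → g . f]

A grammar is LR(0) if no state in the canonical LR(0) collection has:
  - both a shift item (dot before a terminal) and a complete item (shift-reduce conflict), or
  - two or more complete items (reduce-reduce conflict; the accept item [C' → C .] counts as a complete item here).

Augment with C' → C and build the canonical LR(0) collection (I0 = CLOSURE({[C' → . C]}), then GOTO on every symbol after a dot until no new states appear). It has 17 states:
  I0: { [C → . * n *], [C → . T T], [C → . X C n], [C → . f C n], [C' → . C], [T → . g f], [X → . g], [X → . n] }  — shift
  I1: { [C → * . n *] }  — shift
  I2: { [C' → C .] }  — accept
  I3: { [C → T . T], [T → . g f] }  — shift
  I4: { [C → . * n *], [C → . T T], [C → . X C n], [C → . f C n], [C → X . C n], [T → . g f], [X → . g], [X → . n] }  — shift
  I5: { [C → . * n *], [C → . T T], [C → . X C n], [C → . f C n], [C → f . C n], [T → . g f], [X → . g], [X → . n] }  — shift
  I6: { [T → g . f], [X → g .] }  — shift, reduce
  I7: { [X → n .] }  — reduce
  I8: { [T → g f .] }  — reduce
  I9: { [C → f C . n] }  — shift
  I10: { [C → f C n .] }  — reduce
  I11: { [C → X C . n] }  — shift
  I12: { [C → X C n .] }  — reduce
  I13: { [C → T T .] }  — reduce
  I14: { [T → g . f] }  — shift
  I15: { [C → * n . *] }  — shift
  I16: { [C → * n * .] }  — reduce

Conflict in state I6:
  Shift-reduce conflict between [X → g .] and [T → g . f]
So the grammar is NOT LR(0).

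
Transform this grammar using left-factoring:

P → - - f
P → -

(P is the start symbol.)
Left-factoring transforms A → αβ₁ | αβ₂ into A → αA' and A' → β₁ | β₂
(α is the longest common prefix among the alternatives). Repeat until
no nonterminal has two alternatives with a common prefix.

Round 1: P has alternatives sharing prefix '-'. Introduce P': P → - P'
  Add: P' → - f
  Add: P' → ε

No remaining common prefixes — done.

Resulting grammar:
P → - P'
P' → - f
P' → ε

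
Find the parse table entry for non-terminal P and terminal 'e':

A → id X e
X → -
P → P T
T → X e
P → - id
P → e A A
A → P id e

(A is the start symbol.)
P → P T, P → e A A

To find M[P, 'e'], we find productions for P where 'e' is in the predict set (PREDICT(N → α) = (FIRST(α) \ {ε}) ∪ (FOLLOW(N) if α ⇒* ε)).

Relevant sets:
  FIRST(P) = { '-', 'e' }

P → P T: PREDICT = { '-', 'e' }
  'e' is in predict set, so this production goes in M[P, 'e']
P → - id: PREDICT = { '-' }
P → e A A: PREDICT = { 'e' }
  'e' is in predict set, so this production goes in M[P, 'e']

M[P, 'e'] = P → P T, P → e A A  (a multiply-defined cell — the grammar is not LL(1))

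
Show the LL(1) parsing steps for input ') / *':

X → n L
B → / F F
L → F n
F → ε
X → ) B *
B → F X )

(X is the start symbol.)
Stack is shown with the top on the left.

Stack      Input    Action
--------------------------
X $        ) / * $  output X → ) B *
) B * $    ) / * $  match ')'
B * $      / * $    output B → / F F
/ F F * $  / * $    match '/'
F F * $    * $      output F → ε
F * $      * $      output F → ε
* $        * $      match '*'
$          $        accept

The string is accepted.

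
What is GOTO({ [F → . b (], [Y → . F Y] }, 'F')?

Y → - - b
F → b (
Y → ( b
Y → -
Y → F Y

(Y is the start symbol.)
GOTO(I, 'F') = CLOSURE({ [A → αX.β] : [A → α.Xβ] ∈ I, X = 'F' })

Items with dot before 'F', with the dot advanced:
  [Y → . F Y] → [Y → F . Y]
Closure of the advanced items:
  [Y → F . Y] has the dot before Y: add [Y → . - - b], [Y → . ( b], [Y → . -], [Y → . F Y]
  [Y → . F Y] has the dot before F: add [F → . b (]

GOTO = { [F → . b (], [Y → . ( b], [Y → . - - b], [Y → . -], [Y → . F Y], [Y → F . Y] }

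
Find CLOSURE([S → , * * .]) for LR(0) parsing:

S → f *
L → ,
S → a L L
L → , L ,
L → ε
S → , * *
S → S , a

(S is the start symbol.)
{ [S → , * * .] }

To compute CLOSURE, for each item [A → α.Bβ] where B is a non-terminal, add [B → .γ] for all productions B → γ; repeat for the newly added items until nothing changes.

Start with: [S → , * * .]
The dot is at the end, so nothing is added.

CLOSURE = { [S → , * * .] }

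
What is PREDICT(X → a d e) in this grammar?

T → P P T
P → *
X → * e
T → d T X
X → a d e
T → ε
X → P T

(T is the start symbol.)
{ 'a' }

PREDICT(X → a d e) = (FIRST(RHS) \ {ε}) ∪ (FOLLOW(X) if ε ∈ FIRST(RHS), i.e. RHS ⇒* ε)
FIRST(a d e) = { 'a' }
ε ∉ FIRST(a d e), so FOLLOW(X) is not added.
PREDICT(X → a d e) = { 'a' }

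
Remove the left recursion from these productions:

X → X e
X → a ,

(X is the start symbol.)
X → a , X'
X' → e X'
X' → ε

X is directly left-recursive. The standard transformation for
  A → A α₁ | ... | A α_m | β₁ | ... | β_n
is
  A  → β₁ A' | ... | β_n A'
  A' → α₁ A' | ... | α_m A' | ε

X → a , becomes X → a , X'
X → X e becomes X' → e X'
Add X' → ε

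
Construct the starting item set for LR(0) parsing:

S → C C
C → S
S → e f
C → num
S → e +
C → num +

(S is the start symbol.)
First, augment the grammar with S' → S
I₀ = CLOSURE({ [S' → . S] }):
  [S' → . S] has the dot before S: add [S → . C C], [S → . e f], [S → . e +]
  [S → . C C] has the dot before C: add [C → . S], [C → . num], [C → . num +]
No further items can be added.

I₀ = { [C → . S], [C → . num +], [C → . num], [S → . C C], [S → . e +], [S → . e f], [S' → . S] }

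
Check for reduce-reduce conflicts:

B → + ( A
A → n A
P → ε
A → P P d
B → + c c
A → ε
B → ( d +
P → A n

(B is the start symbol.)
Augment with B' → B and build the canonical LR(0) collection (I0 = CLOSURE({[B' → . B]}), then GOTO on every symbol after a dot until no new states appear). It has 17 states:
  I0: { [B → . ( d +], [B → . + ( A], [B → . + c c], [B' → . B] }  — shift
  I1: { [B → ( . d +] }  — shift
  I2: { [B → + . ( A], [B → + . c c] }  — shift
  I3: { [B' → B .] }  — accept
  I4: { [A → . P P d], [A → . n A], [A → .], [B → + ( . A], [P → . A n], [P → .] }  — shift, 2 reduces
  I5: { [B → + c . c] }  — shift
  I6: { [B → + c c .] }  — reduce
  I7: { [B → + ( A .], [P → A . n] }  — shift, reduce
  I8: { [A → . P P d], [A → . n A], [A → .], [A → P . P d], [P → . A n], [P → .] }  — shift, 2 reduces
  I9: { [A → . P P d], [A → . n A], [A → .], [A → n . A], [P → . A n], [P → .] }  — shift, 2 reduces
  I10: { [A → n A .], [P → A . n] }  — shift, reduce
  I11: { [P → A n .] }  — reduce
  I12: { [P → A . n] }  — shift
  I13: { [A → . P P d], [A → . n A], [A → .], [A → P . P d], [A → P P . d], [P → . A n], [P → .] }  — shift, 2 reduces
  I14: { [A → P P d .] }  — reduce
  I15: { [B → ( d . +] }  — shift
  I16: { [B → ( d + .] }  — reduce

I4 contains complete items [A → .], [P → .] — reduce-reduce conflict.
I8 contains complete items [A → .], [P → .] — reduce-reduce conflict.
I9 contains complete items [A → .], [P → .] — reduce-reduce conflict.
I13 contains complete items [A → .], [P → .] — reduce-reduce conflict.

Answer: Yes — I4: [A → .] vs [P → .]; I8: [A → .] vs [P → .]; I9: [A → .] vs [P → .]; I13: [A → .] vs [P → .]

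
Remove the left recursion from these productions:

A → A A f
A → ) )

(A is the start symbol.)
A → ) ) A'
A' → A f A'
A' → ε

A is directly left-recursive. The standard transformation for
  A → A α₁ | ... | A α_m | β₁ | ... | β_n
is
  A  → β₁ A' | ... | β_n A'
  A' → α₁ A' | ... | α_m A' | ε

A → ) ) becomes A → ) ) A'
A → A A f becomes A' → A f A'
Add A' → ε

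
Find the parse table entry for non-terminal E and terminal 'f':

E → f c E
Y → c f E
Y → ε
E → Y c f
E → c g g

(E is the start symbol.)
To find M[E, 'f'], we find productions for E where 'f' is in the predict set (PREDICT(N → α) = (FIRST(α) \ {ε}) ∪ (FOLLOW(N) if α ⇒* ε)).

Relevant sets:
  FIRST(Y) = { 'c', ε }

E → f c E: PREDICT = { 'f' }
  'f' is in predict set, so this production goes in M[E, 'f']
E → Y c f: PREDICT = { 'c' }
E → c g g: PREDICT = { 'c' }

M[E, 'f'] = E → f c E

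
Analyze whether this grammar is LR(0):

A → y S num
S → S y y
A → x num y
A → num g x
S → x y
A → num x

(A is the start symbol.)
A grammar is LR(0) if no state in the canonical LR(0) collection has:
  - both a shift item (dot before a terminal) and a complete item (shift-reduce conflict), or
  - two or more complete items (reduce-reduce conflict; the accept item [A' → A .] counts as a complete item here).

Augment with A' → A and build the canonical LR(0) collection (I0 = CLOSURE({[A' → . A]}), then GOTO on every symbol after a dot until no new states appear). It has 16 states:
  I0: { [A → . num g x], [A → . num x], [A → . x num y], [A → . y S num], [A' → . A] }  — shift
  I1: { [A' → A .] }  — accept
  I2: { [A → num . g x], [A → num . x] }  — shift
  I3: { [A → x . num y] }  — shift
  I4: { [A → y . S num], [S → . S y y], [S → . x y] }  — shift
  I5: { [A → y S . num], [S → S . y y] }  — shift
  I6: { [S → x . y] }  — shift
  I7: { [S → x y .] }  — reduce
  I8: { [A → y S num .] }  — reduce
  I9: { [S → S y . y] }  — shift
  I10: { [S → S y y .] }  — reduce
  I11: { [A → x num . y] }  — shift
  I12: { [A → x num y .] }  — reduce
  I13: { [A → num g . x] }  — shift
  I14: { [A → num x .] }  — reduce
  I15: { [A → num g x .] }  — reduce

Every state is either a pure shift/goto state or contains exactly one complete item and nothing to shift — no conflicts. The grammar is LR(0).

Answer: Yes, the grammar is LR(0)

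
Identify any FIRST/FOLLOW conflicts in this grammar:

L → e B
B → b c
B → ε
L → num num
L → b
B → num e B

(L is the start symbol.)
Nullable non-terminals: B.

B: nullable alternative(s) B → ε; FOLLOW(B) = { $ }
  B → b c: FIRST \ {ε} = { 'b' } — disjoint from FOLLOW(B)
  B → ε: FIRST \ {ε} = { } — this is the only nullable alternative, skip
  B → num e B: FIRST \ {ε} = { 'num' } — disjoint from FOLLOW(B)

L has no nullable alternative, so no FIRST/FOLLOW check is needed there.

No FIRST/FOLLOW conflicts found.

Answer: No FIRST/FOLLOW conflicts.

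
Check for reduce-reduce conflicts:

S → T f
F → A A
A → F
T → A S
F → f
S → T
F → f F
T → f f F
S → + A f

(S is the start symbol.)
Yes — I8: [A → F .] vs [F → f F .]; I10: [A → F .] vs [F → f F .]; I17: [F → f .] vs [S → + A f .]

A reduce-reduce conflict occurs when an LR(0) state has two complete items [A → α .] and [B → β .] — both call for a reduction, and with no lookahead the parser cannot choose between them.

Augment with S' → S and build the canonical LR(0) collection (I0 = CLOSURE({[S' → . S]}), then GOTO on every symbol after a dot until no new states appear). It has 18 states:
  I0: { [A → . F], [F → . A A], [F → . f F], [F → . f], [S → . + A f], [S → . T f], [S → . T], [S' → . S], [T → . A S], [T → . f f F] }  — shift
  I1: { [A → . F], [F → . A A], [F → . f F], [F → . f], [S → + . A f] }  — shift
  I2: { [A → . F], [F → . A A], [F → . f F], [F → . f], [F → A . A], [S → . + A f], [S → . T f], [S → . T], [T → . A S], [T → . f f F], [T → A . S] }  — shift
  I3: { [A → F .] }  — reduce
  I4: { [S' → S .] }  — accept
  I5: { [S → T . f], [S → T .] }  — shift, reduce
  I6: { [A → . F], [F → . A A], [F → . f F], [F → . f], [F → f . F], [F → f .], [T → f . f F] }  — shift, reduce
  I7: { [A → . F], [F → . A A], [F → . f F], [F → . f], [F → A . A] }  — shift
  I8: { [A → F .], [F → f F .] }  — 2 reduces
  I9: { [A → . F], [F → . A A], [F → . f F], [F → . f], [F → f . F], [F → f .], [T → f f . F] }  — shift, reduce
  I10: { [A → F .], [F → f F .], [T → f f F .] }  — 3 reduces
  I11: { [A → . F], [F → . A A], [F → . f F], [F → . f], [F → f . F], [F → f .] }  — shift, reduce
  I12: { [A → . F], [F → . A A], [F → . f F], [F → . f], [F → A . A], [F → A A .] }  — shift, reduce
  I13: { [S → T f .] }  — reduce
  I14: { [A → . F], [F → . A A], [F → . f F], [F → . f], [F → A . A], [F → A A .], [S → . + A f], [S → . T f], [S → . T], [T → . A S], [T → . f f F], [T → A . S] }  — shift, reduce
  I15: { [T → A S .] }  — reduce
  I16: { [A → . F], [F → . A A], [F → . f F], [F → . f], [F → A . A], [S → + A . f] }  — shift
  I17: { [A → . F], [F → . A A], [F → . f F], [F → . f], [F → f . F], [F → f .], [S → + A f .] }  — shift, 2 reduces

I8 contains complete items [A → F .], [F → f F .] — reduce-reduce conflict.
I10 contains complete items [A → F .], [F → f F .], [T → f f F .] — reduce-reduce conflict.
I17 contains complete items [F → f .], [S → + A f .] — reduce-reduce conflict.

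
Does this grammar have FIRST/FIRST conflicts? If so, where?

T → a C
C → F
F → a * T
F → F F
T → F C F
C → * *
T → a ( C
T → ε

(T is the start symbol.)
Yes. T → a C / T → F C F on { 'a' }; T → a C / T → a '(' C on { 'a' }; T → F C F / T → a '(' C on { 'a' }; F → a '*' T / F → F F on { 'a' }

A FIRST/FIRST conflict occurs when two productions N → α and N → β for the same non-terminal have FIRST(α) ∩ FIRST(β) ≠ ∅ (with ε ∈ FIRST of a nullable right-hand side, so two nullable alternatives also conflict).

FIRST sets of the non-terminals at (or reachable through a nullable prefix from) the front of some alternative:
  FIRST(F) = { 'a' }

Productions for T:
  T → a C: FIRST = { 'a' }
  T → F C F: FIRST = { 'a' }
  T → a ( C: FIRST = { 'a' }
  T → ε: FIRST = { ε }
Productions for C:
  C → F: FIRST = { 'a' }
  C → * *: FIRST = { '*' }
Productions for F:
  F → a * T: FIRST = { 'a' }
  F → F F: FIRST = { 'a' }

Conflict for T: T → a C and T → F C F
  Overlap: { 'a' }
Conflict for T: T → a C and T → a ( C
  Overlap: { 'a' }
Conflict for T: T → F C F and T → a ( C
  Overlap: { 'a' }
Conflict for F: F → a * T and F → F F
  Overlap: { 'a' }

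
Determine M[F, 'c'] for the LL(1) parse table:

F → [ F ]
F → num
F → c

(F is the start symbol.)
F → c

To find M[F, 'c'], we find productions for F where 'c' is in the predict set (PREDICT(N → α) = (FIRST(α) \ {ε}) ∪ (FOLLOW(N) if α ⇒* ε)).

F → [ F ]: PREDICT = { '[' }
F → num: PREDICT = { 'num' }
F → c: PREDICT = { 'c' }
  'c' is in predict set, so this production goes in M[F, 'c']

M[F, 'c'] = F → c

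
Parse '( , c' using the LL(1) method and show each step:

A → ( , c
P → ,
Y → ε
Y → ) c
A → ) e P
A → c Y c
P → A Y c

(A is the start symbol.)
Stack is shown with the top on the left.

Stack    Input    Action
------------------------
A $      ( , c $  output A → ( , c
( , c $  ( , c $  match '('
, c $    , c $    match ','
c $      c $      match 'c'
$        $        accept

The string is accepted.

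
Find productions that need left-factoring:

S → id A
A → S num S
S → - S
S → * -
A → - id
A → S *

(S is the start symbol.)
Left-factoring is needed when two productions for the same non-terminal
share a common prefix on the right-hand side.

Productions for S:
  S → id A
  S → - S
  S → * -
Productions for A:
  A → S num S
  A → - id
  A → S *

Found common prefix 'S' in productions for A

Answer: Yes, A has productions with common prefix 'S'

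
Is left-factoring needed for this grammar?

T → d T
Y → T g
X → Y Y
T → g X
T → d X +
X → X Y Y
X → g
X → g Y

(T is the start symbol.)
Yes, T has productions with common prefix 'd'; X has productions with common prefix 'g'

Left-factoring is needed when two productions for the same non-terminal
share a common prefix on the right-hand side.

Productions for T:
  T → d T
  T → g X
  T → d X +
Productions for X:
  X → Y Y
  X → X Y Y
  X → g
  X → g Y

Found common prefix 'd' in productions for T
Found common prefix 'g' in productions for X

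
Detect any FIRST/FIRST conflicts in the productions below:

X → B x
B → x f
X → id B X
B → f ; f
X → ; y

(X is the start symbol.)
A FIRST/FIRST conflict occurs when two productions N → α and N → β for the same non-terminal have FIRST(α) ∩ FIRST(β) ≠ ∅ (with ε ∈ FIRST of a nullable right-hand side, so two nullable alternatives also conflict).

FIRST sets of the non-terminals at (or reachable through a nullable prefix from) the front of some alternative:
  FIRST(B) = { 'f', 'x' }

Productions for X:
  X → B x: FIRST = { 'f', 'x' }
  X → id B X: FIRST = { 'id' }
  X → ; y: FIRST = { ';' }
Productions for B:
  B → x f: FIRST = { 'x' }
  B → f ; f: FIRST = { 'f' }

All alternatives of each non-terminal have pairwise disjoint FIRST sets.

Answer: No FIRST/FIRST conflicts.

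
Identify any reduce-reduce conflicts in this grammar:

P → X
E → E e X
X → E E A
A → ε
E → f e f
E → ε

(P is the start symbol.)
No reduce-reduce conflicts

Augment with P' → P and build the canonical LR(0) collection (I0 = CLOSURE({[P' → . P]}), then GOTO on every symbol after a dot until no new states appear). It has 11 states:
  I0: { [E → . E e X], [E → . f e f], [E → .], [P → . X], [P' → . P], [X → . E E A] }  — shift, reduce
  I1: { [E → . E e X], [E → . f e f], [E → .], [E → E . e X], [X → E . E A] }  — shift, reduce
  I2: { [P' → P .] }  — accept
  I3: { [P → X .] }  — reduce
  I4: { [E → f . e f] }  — shift
  I5: { [E → f e . f] }  — shift
  I6: { [E → f e f .] }  — reduce
  I7: { [A → .], [E → E . e X], [X → E E . A] }  — shift, reduce
  I8: { [E → . E e X], [E → . f e f], [E → .], [E → E e . X], [X → . E E A] }  — shift, reduce
  I9: { [E → E e X .] }  — reduce
  I10: { [X → E E A .] }  — reduce

No state contains more than one complete item.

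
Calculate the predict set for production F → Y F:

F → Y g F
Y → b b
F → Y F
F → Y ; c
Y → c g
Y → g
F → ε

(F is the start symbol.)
PREDICT(F → Y F) = (FIRST(RHS) \ {ε}) ∪ (FOLLOW(F) if ε ∈ FIRST(RHS), i.e. RHS ⇒* ε)
FIRST(Y) = { 'b', 'c', 'g' }
FIRST(Y F) = { 'b', 'c', 'g' }
ε ∉ FIRST(Y F), so FOLLOW(F) is not added.
PREDICT(F → Y F) = { 'b', 'c', 'g' }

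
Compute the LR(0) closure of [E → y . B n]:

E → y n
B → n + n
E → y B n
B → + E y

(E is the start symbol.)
{ [B → . + E y], [B → . n + n], [E → y . B n] }

To compute CLOSURE, for each item [A → α.Bβ] where B is a non-terminal, add [B → .γ] for all productions B → γ; repeat for the newly added items until nothing changes.

Start with: [E → y . B n]
  [E → y . B n] has the dot before B: add [B → . n + n], [B → . + E y]
No further items can be added.

CLOSURE = { [B → . + E y], [B → . n + n], [E → y . B n] }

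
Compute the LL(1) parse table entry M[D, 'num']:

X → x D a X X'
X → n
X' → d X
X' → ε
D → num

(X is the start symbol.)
D → num

To find M[D, 'num'], we find productions for D where 'num' is in the predict set (PREDICT(N → α) = (FIRST(α) \ {ε}) ∪ (FOLLOW(N) if α ⇒* ε)).

D → num: PREDICT = { 'num' }
  'num' is in predict set, so this production goes in M[D, 'num']

M[D, 'num'] = D → num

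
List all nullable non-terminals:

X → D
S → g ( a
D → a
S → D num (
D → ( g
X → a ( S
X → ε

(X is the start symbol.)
{ 'X' }

A non-terminal is nullable if it can derive ε (the empty string): either it has an ε-production, or it has a production whose right-hand side consists entirely of nullable non-terminals.

ε-productions: X → ε
So X is immediately nullable.
No further non-terminal can be added: every production for the remaining non-terminals contains a terminal or a non-nullable non-terminal.
Nullable = { 'X' }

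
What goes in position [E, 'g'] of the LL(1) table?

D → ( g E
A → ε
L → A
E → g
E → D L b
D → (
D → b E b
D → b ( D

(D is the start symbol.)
To find M[E, 'g'], we find productions for E where 'g' is in the predict set (PREDICT(N → α) = (FIRST(α) \ {ε}) ∪ (FOLLOW(N) if α ⇒* ε)).

Relevant sets:
  FIRST(D) = { '(', 'b' }

E → g: PREDICT = { 'g' }
  'g' is in predict set, so this production goes in M[E, 'g']
E → D L b: PREDICT = { '(', 'b' }

M[E, 'g'] = E → g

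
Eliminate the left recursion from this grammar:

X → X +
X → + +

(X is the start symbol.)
X → + + X'
X' → + X'
X' → ε

X is directly left-recursive. The standard transformation for
  A → A α₁ | ... | A α_m | β₁ | ... | β_n
is
  A  → β₁ A' | ... | β_n A'
  A' → α₁ A' | ... | α_m A' | ε

X → + + becomes X → + + X'
X → X + becomes X' → + X'
Add X' → ε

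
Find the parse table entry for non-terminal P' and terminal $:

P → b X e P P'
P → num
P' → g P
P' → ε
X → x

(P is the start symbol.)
P' → ε

To find M[P', $], we find productions for P' where $ is in the predict set (PREDICT(N → α) = (FIRST(α) \ {ε}) ∪ (FOLLOW(N) if α ⇒* ε)).

Relevant sets:
  FOLLOW(P') = { $, 'g' }

P' → g P: PREDICT = { 'g' }
P' → ε: PREDICT = { $, 'g' }
  $ is in predict set, so this production goes in M[P', $]

M[P', $] = P' → ε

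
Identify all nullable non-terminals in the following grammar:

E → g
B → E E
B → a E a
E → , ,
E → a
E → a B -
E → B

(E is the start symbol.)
None

A non-terminal is nullable if it can derive ε (the empty string): either it has an ε-production, or it has a production whose right-hand side consists entirely of nullable non-terminals.

There are no ε-productions, so no non-terminal can derive ε.
No non-terminals are nullable.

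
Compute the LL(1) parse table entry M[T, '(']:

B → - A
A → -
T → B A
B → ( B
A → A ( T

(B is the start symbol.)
To find M[T, '('], we find productions for T where '(' is in the predict set (PREDICT(N → α) = (FIRST(α) \ {ε}) ∪ (FOLLOW(N) if α ⇒* ε)).

Relevant sets:
  FIRST(B) = { '(', '-' }

T → B A: PREDICT = { '(', '-' }
  '(' is in predict set, so this production goes in M[T, '(']

M[T, '('] = T → B A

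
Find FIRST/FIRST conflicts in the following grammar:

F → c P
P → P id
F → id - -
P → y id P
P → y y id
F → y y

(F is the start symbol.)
A FIRST/FIRST conflict occurs when two productions N → α and N → β for the same non-terminal have FIRST(α) ∩ FIRST(β) ≠ ∅ (with ε ∈ FIRST of a nullable right-hand side, so two nullable alternatives also conflict).

FIRST sets of the non-terminals at (or reachable through a nullable prefix from) the front of some alternative:
  FIRST(P) = { 'y' }

Productions for F:
  F → c P: FIRST = { 'c' }
  F → id - -: FIRST = { 'id' }
  F → y y: FIRST = { 'y' }
Productions for P:
  P → P id: FIRST = { 'y' }
  P → y id P: FIRST = { 'y' }
  P → y y id: FIRST = { 'y' }

Conflict for P: P → P id and P → y id P
  Overlap: { 'y' }
Conflict for P: P → P id and P → y y id
  Overlap: { 'y' }
Conflict for P: P → y id P and P → y y id
  Overlap: { 'y' }

Answer: Yes. P → P id / P → y id P on { 'y' }; P → P id / P → y y id on { 'y' }; P → y id P / P → y y id on { 'y' }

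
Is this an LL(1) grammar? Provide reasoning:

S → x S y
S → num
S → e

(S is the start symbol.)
Yes, the grammar is LL(1).

A grammar is LL(1) if for each non-terminal N with multiple productions, the predict sets of those productions are pairwise disjoint, where PREDICT(N → α) = (FIRST(α) \ {ε}) ∪ (FOLLOW(N) if α ⇒* ε).

For S:
  PREDICT(S → x S y) = { 'x' }
  PREDICT(S → num) = { 'num' }
  PREDICT(S → e) = { 'e' }

All predict sets are disjoint. The grammar IS LL(1).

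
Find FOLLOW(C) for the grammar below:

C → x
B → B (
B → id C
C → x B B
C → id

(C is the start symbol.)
{ $, '(', 'id' }

To compute FOLLOW(C), find every occurrence of C on a right-hand side N → α C β: add FIRST(β) \ {ε}, and if β is empty or nullable also add FOLLOW(N). Iterate to a fixed point.

C is the start symbol, so $ ∈ FOLLOW(C).
In B → id C: C is at the end, add FOLLOW(B)

The FOLLOW sets referred to above (computed the same way, to a fixed point):
  FOLLOW(B) = { $, '(', 'id' }

Taking the union: FOLLOW(C) = { $, '(', 'id' }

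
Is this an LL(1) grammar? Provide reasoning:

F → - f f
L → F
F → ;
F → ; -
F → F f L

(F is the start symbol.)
No. Predict set conflict for F: { '-' }

Relevant sets:
  FIRST(F) = { '-', ';' }

For F:
  PREDICT(F → '-' f f) = { '-' }
  PREDICT(F → ';') = { ';' }
  PREDICT(F → ';' '-') = { ';' }
  PREDICT(F → F f L) = { '-', ';' }
L has a single production, so nothing to check there.

Conflict found: Predict set conflict for F: { '-' }
The grammar is NOT LL(1).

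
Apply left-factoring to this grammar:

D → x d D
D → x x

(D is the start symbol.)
Left-factoring transforms A → αβ₁ | αβ₂ into A → αA' and A' → β₁ | β₂
(α is the longest common prefix among the alternatives). Repeat until
no nonterminal has two alternatives with a common prefix.

Round 1: D has alternatives sharing prefix 'x'. Introduce D': D → x D'
  Add: D' → d D
  Add: D' → x

No remaining common prefixes — done.

Resulting grammar:
D → x D'
D' → d D
D' → x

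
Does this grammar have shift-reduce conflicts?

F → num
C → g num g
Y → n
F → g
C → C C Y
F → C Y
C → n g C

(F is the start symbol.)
A shift-reduce conflict occurs when an LR(0) state has both:
  - a complete (reduce) item [A → α .] (dot at the end), and
  - a shift item [B → β . c γ] (dot before a terminal).

Augment with F' → F and build the canonical LR(0) collection (I0 = CLOSURE({[F' → . F]}), then GOTO on every symbol after a dot until no new states appear). It has 15 states:
  I0: { [C → . C C Y], [C → . g num g], [C → . n g C], [F → . C Y], [F → . g], [F → . num], [F' → . F] }  — shift
  I1: { [C → . C C Y], [C → . g num g], [C → . n g C], [C → C . C Y], [F → C . Y], [Y → . n] }  — shift
  I2: { [F' → F .] }  — accept
  I3: { [C → g . num g], [F → g .] }  — shift, reduce
  I4: { [C → n . g C] }  — shift
  I5: { [F → num .] }  — reduce
  I6: { [C → . C C Y], [C → . g num g], [C → . n g C], [C → n g . C] }  — shift
  I7: { [C → . C C Y], [C → . g num g], [C → . n g C], [C → C . C Y], [C → n g C .] }  — shift, reduce
  I8: { [C → g . num g] }  — shift
  I9: { [C → g num . g] }  — shift
  I10: { [C → g num g .] }  — reduce
  I11: { [C → . C C Y], [C → . g num g], [C → . n g C], [C → C . C Y], [C → C C . Y], [Y → . n] }  — shift
  I12: { [C → C C Y .] }  — reduce
  I13: { [C → n . g C], [Y → n .] }  — shift, reduce
  I14: { [F → C Y .] }  — reduce

I3 contains reduce item [F → g .] and shift item [C → g . num g] — shift-reduce conflict.
I7 contains reduce item [C → n g C .] and shift items [C → . g num g], [C → . n g C] — shift-reduce conflict.
I13 contains reduce item [Y → n .] and shift item [C → n . g C] — shift-reduce conflict.

Answer: Yes — I3: [F → g .] vs [C → g . num g]; I7: [C → n g C .] vs [C → . g num g]; I13: [Y → n .] vs [C → n . g C]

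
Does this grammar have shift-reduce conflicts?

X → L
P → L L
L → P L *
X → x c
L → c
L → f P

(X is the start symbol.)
Augment with X' → X and build the canonical LR(0) collection (I0 = CLOSURE({[X' → . X]}), then GOTO on every symbol after a dot until no new states appear). It has 13 states:
  I0: { [L → . P L *], [L → . c], [L → . f P], [P → . L L], [X → . L], [X → . x c], [X' → . X] }  — shift
  I1: { [L → . P L *], [L → . c], [L → . f P], [P → . L L], [P → L . L], [X → L .] }  — shift, reduce
  I2: { [L → . P L *], [L → . c], [L → . f P], [L → P . L *], [P → . L L] }  — shift
  I3: { [X' → X .] }  — accept
  I4: { [L → c .] }  — reduce
  I5: { [L → . P L *], [L → . c], [L → . f P], [L → f . P], [P → . L L] }  — shift
  I6: { [X → x . c] }  — shift
  I7: { [X → x c .] }  — reduce
  I8: { [L → . P L *], [L → . c], [L → . f P], [P → . L L], [P → L . L] }  — shift
  I9: { [L → . P L *], [L → . c], [L → . f P], [L → P . L *], [L → f P .], [P → . L L] }  — shift, reduce
  I10: { [L → . P L *], [L → . c], [L → . f P], [L → P L . *], [P → . L L], [P → L . L] }  — shift
  I11: { [L → P L * .] }  — reduce
  I12: { [L → . P L *], [L → . c], [L → . f P], [P → . L L], [P → L . L], [P → L L .] }  — shift, reduce

I1 contains reduce item [X → L .] and shift items [L → . c], [L → . f P] — shift-reduce conflict.
I9 contains reduce item [L → f P .] and shift items [L → . c], [L → . f P] — shift-reduce conflict.
I12 contains reduce item [P → L L .] and shift items [L → . c], [L → . f P] — shift-reduce conflict.

Answer: Yes — I1: [X → L .] vs [L → . c]; I9: [L → f P .] vs [L → . c]; I12: [P → L L .] vs [L → . c]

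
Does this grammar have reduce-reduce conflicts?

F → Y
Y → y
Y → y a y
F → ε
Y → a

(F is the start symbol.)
No reduce-reduce conflicts

Augment with F' → F and build the canonical LR(0) collection (I0 = CLOSURE({[F' → . F]}), then GOTO on every symbol after a dot until no new states appear). It has 7 states:
  I0: { [F → . Y], [F → .], [F' → . F], [Y → . a], [Y → . y a y], [Y → . y] }  — shift, reduce
  I1: { [F' → F .] }  — accept
  I2: { [F → Y .] }  — reduce
  I3: { [Y → a .] }  — reduce
  I4: { [Y → y . a y], [Y → y .] }  — shift, reduce
  I5: { [Y → y a . y] }  — shift
  I6: { [Y → y a y .] }  — reduce

No state contains more than one complete item.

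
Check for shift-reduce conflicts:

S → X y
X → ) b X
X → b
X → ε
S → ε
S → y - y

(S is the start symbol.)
A shift-reduce conflict occurs when an LR(0) state has both:
  - a complete (reduce) item [A → α .] (dot at the end), and
  - a shift item [B → β . c γ] (dot before a terminal).

Augment with S' → S and build the canonical LR(0) collection (I0 = CLOSURE({[S' → . S]}), then GOTO on every symbol after a dot until no new states appear). It has 11 states:
  I0: { [S → . X y], [S → . y - y], [S → .], [S' → . S], [X → . ) b X], [X → . b], [X → .] }  — shift, 2 reduces
  I1: { [X → ) . b X] }  — shift
  I2: { [S' → S .] }  — accept
  I3: { [S → X . y] }  — shift
  I4: { [X → b .] }  — reduce
  I5: { [S → y . - y] }  — shift
  I6: { [S → y - . y] }  — shift
  I7: { [S → y - y .] }  — reduce
  I8: { [S → X y .] }  — reduce
  I9: { [X → ) b . X], [X → . ) b X], [X → . b], [X → .] }  — shift, reduce
  I10: { [X → ) b X .] }  — reduce

I0 contains reduce items [S → .], [X → .] and shift items [S → . y - y], [X → . ) b X], [X → . b] — shift-reduce conflict.
I9 contains reduce item [X → .] and shift items [X → . ) b X], [X → . b] — shift-reduce conflict.

Answer: Yes — I0: [S → .] vs [S → . y - y]; I9: [X → .] vs [X → . ) b X]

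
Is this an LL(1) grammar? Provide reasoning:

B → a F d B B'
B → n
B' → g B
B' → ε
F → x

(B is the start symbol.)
A grammar is LL(1) if for each non-terminal N with multiple productions, the predict sets of those productions are pairwise disjoint, where PREDICT(N → α) = (FIRST(α) \ {ε}) ∪ (FOLLOW(N) if α ⇒* ε).

Relevant sets:
  FOLLOW(B') = { $, 'g' }

For B:
  PREDICT(B → a F d B B') = { 'a' }
  PREDICT(B → n) = { 'n' }
For B':
  PREDICT(B' → g B) = { 'g' }
  PREDICT(B' → ε) = { $, 'g' }
F has a single production, so nothing to check there.

Conflict found: Predict set conflict for B': { 'g' }
The grammar is NOT LL(1).

Answer: No. Predict set conflict for B': { 'g' }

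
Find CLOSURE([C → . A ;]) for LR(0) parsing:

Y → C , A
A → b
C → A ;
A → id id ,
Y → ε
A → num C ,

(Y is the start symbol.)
Start with: [C → . A ;]
  [C → . A ;] has the dot before A: add [A → . b], [A → . id id ,], [A → . num C ,]
No further items can be added.

CLOSURE = { [A → . b], [A → . id id ,], [A → . num C ,], [C → . A ;] }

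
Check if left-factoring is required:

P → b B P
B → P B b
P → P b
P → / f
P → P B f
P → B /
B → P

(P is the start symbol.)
Yes, P has productions with common prefix 'P'; B has productions with common prefix 'P'

Left-factoring is needed when two productions for the same non-terminal
share a common prefix on the right-hand side.

Productions for P:
  P → b B P
  P → P b
  P → / f
  P → P B f
  P → B /
Productions for B:
  B → P B b
  B → P

Found common prefix 'P' in productions for P
Found common prefix 'P' in productions for B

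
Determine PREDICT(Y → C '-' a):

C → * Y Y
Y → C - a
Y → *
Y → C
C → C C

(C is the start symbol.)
PREDICT(Y → C '-' a) = (FIRST(RHS) \ {ε}) ∪ (FOLLOW(Y) if ε ∈ FIRST(RHS), i.e. RHS ⇒* ε)
FIRST(C) = { '*' }
FIRST(C '-' a) = { '*' }
ε ∉ FIRST(C '-' a), so FOLLOW(Y) is not added.
PREDICT(Y → C '-' a) = { '*' }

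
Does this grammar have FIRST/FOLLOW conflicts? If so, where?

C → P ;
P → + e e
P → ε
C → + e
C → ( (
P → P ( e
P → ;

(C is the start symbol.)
Yes. P → P '(' e with FOLLOW(P) on { '(', ';' }; P → ';' with FOLLOW(P) on { ';' }

A FIRST/FOLLOW conflict occurs when a non-terminal N has a nullable alternative N → β (β ⇒* ε) and another alternative N → α with FIRST(α) ∩ FOLLOW(N) ≠ ∅: on such a lookahead the parser cannot decide between expanding α and letting N vanish via β.

Nullable non-terminals: P.
FIRST sets used below: FIRST(P) = { '(', '+', ';', ε }

P: nullable alternative(s) P → ε; FOLLOW(P) = { '(', ';' }
  P → + e e: FIRST \ {ε} = { '+' } — disjoint from FOLLOW(P)
  P → ε: FIRST \ {ε} = { } — this is the only nullable alternative, skip
  P → P ( e: FIRST \ {ε} = { '(', '+', ';' } — overlaps FOLLOW(P) on { '(', ';' }: CONFLICT
  P → ;: FIRST \ {ε} = { ';' } — overlaps FOLLOW(P) on { ';' }: CONFLICT

C has no nullable alternative, so no FIRST/FOLLOW check is needed there.

So the grammar has 2 FIRST/FOLLOW conflicts (marked CONFLICT above).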